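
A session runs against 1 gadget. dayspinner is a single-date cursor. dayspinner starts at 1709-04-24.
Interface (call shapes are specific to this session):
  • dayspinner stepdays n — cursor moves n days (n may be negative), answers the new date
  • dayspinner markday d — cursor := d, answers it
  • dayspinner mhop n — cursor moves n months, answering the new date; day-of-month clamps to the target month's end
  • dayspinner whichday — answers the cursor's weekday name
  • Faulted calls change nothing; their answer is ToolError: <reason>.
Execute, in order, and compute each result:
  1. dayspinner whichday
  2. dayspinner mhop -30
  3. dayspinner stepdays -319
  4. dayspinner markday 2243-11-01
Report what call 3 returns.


→ dayspinner whichday()
← Wednesday
→ dayspinner mhop(n=-30)
← 1706-10-24
→ dayspinner stepdays(n=-319)
← 1705-12-09
→ dayspinner markday(d=2243-11-01)
← 2243-11-01

Answer: 1705-12-09


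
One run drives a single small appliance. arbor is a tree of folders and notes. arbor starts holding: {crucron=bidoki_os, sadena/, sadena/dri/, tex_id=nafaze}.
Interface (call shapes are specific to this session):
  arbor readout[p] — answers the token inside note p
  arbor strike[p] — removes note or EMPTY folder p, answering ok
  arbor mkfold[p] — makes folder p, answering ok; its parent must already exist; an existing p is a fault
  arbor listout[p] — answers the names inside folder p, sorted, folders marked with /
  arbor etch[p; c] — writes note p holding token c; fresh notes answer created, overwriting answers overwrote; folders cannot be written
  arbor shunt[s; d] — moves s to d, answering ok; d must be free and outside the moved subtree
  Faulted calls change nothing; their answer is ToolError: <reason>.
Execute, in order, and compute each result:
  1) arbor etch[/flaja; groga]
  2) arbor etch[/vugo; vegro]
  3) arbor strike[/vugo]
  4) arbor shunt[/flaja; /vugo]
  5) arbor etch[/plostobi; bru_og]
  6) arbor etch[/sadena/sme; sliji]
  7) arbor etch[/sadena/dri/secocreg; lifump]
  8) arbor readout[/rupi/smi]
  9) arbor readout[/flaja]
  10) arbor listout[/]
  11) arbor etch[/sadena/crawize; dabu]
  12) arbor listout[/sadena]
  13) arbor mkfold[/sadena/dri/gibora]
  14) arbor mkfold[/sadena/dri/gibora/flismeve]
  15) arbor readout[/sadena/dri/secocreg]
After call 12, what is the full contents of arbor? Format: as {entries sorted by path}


Step: arbor etch[p=/flaja; c=groga]
Result: created
Step: arbor etch[p=/vugo; c=vegro]
Result: created
Step: arbor strike[p=/vugo]
Result: ok
Step: arbor shunt[s=/flaja; d=/vugo]
Result: ok
Step: arbor etch[p=/plostobi; c=bru_og]
Result: created
Step: arbor etch[p=/sadena/sme; c=sliji]
Result: created
Step: arbor etch[p=/sadena/dri/secocreg; c=lifump]
Result: created
Step: arbor readout[p=/rupi/smi]
Result: ToolError: not found
Step: arbor readout[p=/flaja]
Result: ToolError: not found
Step: arbor listout[p=/]
Result: [crucron, plostobi, sadena/, tex_id, vugo]
Step: arbor etch[p=/sadena/crawize; c=dabu]
Result: created
Step: arbor listout[p=/sadena]
Result: [crawize, dri/, sme]
Step: arbor mkfold[p=/sadena/dri/gibora]
Result: ok
Step: arbor mkfold[p=/sadena/dri/gibora/flismeve]
Result: ok
Step: arbor readout[p=/sadena/dri/secocreg]
Result: lifump

Answer: {crucron=bidoki_os, plostobi=bru_og, sadena/, sadena/crawize=dabu, sadena/dri/, sadena/dri/secocreg=lifump, sadena/sme=sliji, tex_id=nafaze, vugo=groga}


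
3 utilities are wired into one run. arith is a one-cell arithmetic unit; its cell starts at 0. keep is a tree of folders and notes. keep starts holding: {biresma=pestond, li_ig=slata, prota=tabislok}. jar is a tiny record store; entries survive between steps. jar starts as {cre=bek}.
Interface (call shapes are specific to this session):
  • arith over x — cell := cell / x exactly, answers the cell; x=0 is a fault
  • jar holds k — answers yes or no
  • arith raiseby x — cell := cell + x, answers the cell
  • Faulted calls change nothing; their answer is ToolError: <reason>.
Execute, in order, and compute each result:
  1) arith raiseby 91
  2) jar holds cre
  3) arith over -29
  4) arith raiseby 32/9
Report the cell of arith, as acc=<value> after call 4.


Act: arith raiseby[x: 91]
Obs: 91
Act: jar holds[k: cre]
Obs: yes
Act: arith over[x: -29]
Obs: -91/29
Act: arith raiseby[x: 32/9]
Obs: 109/261

Answer: acc=109/261


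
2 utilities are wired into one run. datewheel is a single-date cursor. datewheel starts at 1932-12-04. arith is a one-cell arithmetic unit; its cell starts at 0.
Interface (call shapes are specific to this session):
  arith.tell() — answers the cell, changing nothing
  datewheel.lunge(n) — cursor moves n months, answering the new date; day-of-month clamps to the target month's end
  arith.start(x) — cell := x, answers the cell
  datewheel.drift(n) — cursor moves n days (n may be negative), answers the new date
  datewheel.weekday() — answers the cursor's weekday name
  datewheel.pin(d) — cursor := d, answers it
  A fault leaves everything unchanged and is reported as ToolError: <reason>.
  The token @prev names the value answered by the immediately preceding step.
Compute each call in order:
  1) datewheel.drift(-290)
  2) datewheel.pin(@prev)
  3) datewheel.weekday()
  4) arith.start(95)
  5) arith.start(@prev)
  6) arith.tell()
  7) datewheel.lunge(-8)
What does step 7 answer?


Answer: 1931-06-18

Derivation:
[in] drift -290
= 1932-02-18
[in] pin @prev
= 1932-02-18
[in] weekday
= Thursday
[in] start 95
= 95
[in] start @prev
= 95
[in] tell
= 95
[in] lunge -8
= 1931-06-18


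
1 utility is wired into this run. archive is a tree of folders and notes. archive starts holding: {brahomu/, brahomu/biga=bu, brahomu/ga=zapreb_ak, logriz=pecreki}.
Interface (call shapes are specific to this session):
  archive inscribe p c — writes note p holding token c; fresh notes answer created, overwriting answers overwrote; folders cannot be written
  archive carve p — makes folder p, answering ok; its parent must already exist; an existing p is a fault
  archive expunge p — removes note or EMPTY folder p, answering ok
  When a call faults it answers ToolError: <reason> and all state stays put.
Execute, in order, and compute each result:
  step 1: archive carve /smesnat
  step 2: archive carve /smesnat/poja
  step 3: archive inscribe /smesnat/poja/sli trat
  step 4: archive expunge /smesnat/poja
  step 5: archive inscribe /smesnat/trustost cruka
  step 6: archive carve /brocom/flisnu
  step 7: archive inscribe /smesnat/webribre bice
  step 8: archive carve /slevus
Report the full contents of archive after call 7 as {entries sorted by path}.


// archive carve(/smesnat) == ok
// archive carve(/smesnat/poja) == ok
// archive inscribe(/smesnat/poja/sli, trat) == created
// archive expunge(/smesnat/poja) == ToolError: not empty
// archive inscribe(/smesnat/trustost, cruka) == created
// archive carve(/brocom/flisnu) == ToolError: no parent
// archive inscribe(/smesnat/webribre, bice) == created
// archive carve(/slevus) == ok

Answer: {brahomu/, brahomu/biga=bu, brahomu/ga=zapreb_ak, logriz=pecreki, smesnat/, smesnat/poja/, smesnat/poja/sli=trat, smesnat/trustost=cruka, smesnat/webribre=bice}


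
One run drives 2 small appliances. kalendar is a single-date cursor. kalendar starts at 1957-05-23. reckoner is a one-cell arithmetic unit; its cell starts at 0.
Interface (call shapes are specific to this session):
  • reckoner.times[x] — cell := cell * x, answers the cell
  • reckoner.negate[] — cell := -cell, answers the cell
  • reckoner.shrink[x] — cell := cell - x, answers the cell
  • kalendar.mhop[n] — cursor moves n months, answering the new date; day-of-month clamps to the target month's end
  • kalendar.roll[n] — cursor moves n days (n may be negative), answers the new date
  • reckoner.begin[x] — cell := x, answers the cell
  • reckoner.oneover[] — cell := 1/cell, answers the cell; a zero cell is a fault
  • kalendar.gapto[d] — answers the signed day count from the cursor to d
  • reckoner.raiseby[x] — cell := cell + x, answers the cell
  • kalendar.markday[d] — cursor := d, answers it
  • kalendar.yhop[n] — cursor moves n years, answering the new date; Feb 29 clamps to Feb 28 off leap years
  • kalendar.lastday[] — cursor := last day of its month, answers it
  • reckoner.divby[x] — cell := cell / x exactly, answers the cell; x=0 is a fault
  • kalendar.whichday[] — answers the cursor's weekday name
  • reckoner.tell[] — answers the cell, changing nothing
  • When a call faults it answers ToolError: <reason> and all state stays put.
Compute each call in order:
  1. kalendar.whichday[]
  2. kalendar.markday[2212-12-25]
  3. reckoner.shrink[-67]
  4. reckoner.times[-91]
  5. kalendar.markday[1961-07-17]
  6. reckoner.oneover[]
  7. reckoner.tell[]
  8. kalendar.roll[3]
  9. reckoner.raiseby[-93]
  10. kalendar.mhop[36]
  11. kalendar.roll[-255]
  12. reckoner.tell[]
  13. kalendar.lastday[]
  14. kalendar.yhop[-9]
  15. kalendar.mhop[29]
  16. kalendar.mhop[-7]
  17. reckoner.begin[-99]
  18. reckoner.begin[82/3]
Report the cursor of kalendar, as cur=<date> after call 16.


Answer: cur=1956-09-30

Derivation:
-> whichday()
<- Thursday
-> markday(d: 2212-12-25)
<- 2212-12-25
-> shrink(x: -67)
<- 67
-> times(x: -91)
<- -6097
-> markday(d: 1961-07-17)
<- 1961-07-17
-> oneover()
<- -1/6097
-> tell()
<- -1/6097
-> roll(n: 3)
<- 1961-07-20
-> raiseby(x: -93)
<- -567022/6097
-> mhop(n: 36)
<- 1964-07-20
-> roll(n: -255)
<- 1963-11-08
-> tell()
<- -567022/6097
-> lastday()
<- 1963-11-30
-> yhop(n: -9)
<- 1954-11-30
-> mhop(n: 29)
<- 1957-04-30
-> mhop(n: -7)
<- 1956-09-30
-> begin(x: -99)
<- -99
-> begin(x: 82/3)
<- 82/3


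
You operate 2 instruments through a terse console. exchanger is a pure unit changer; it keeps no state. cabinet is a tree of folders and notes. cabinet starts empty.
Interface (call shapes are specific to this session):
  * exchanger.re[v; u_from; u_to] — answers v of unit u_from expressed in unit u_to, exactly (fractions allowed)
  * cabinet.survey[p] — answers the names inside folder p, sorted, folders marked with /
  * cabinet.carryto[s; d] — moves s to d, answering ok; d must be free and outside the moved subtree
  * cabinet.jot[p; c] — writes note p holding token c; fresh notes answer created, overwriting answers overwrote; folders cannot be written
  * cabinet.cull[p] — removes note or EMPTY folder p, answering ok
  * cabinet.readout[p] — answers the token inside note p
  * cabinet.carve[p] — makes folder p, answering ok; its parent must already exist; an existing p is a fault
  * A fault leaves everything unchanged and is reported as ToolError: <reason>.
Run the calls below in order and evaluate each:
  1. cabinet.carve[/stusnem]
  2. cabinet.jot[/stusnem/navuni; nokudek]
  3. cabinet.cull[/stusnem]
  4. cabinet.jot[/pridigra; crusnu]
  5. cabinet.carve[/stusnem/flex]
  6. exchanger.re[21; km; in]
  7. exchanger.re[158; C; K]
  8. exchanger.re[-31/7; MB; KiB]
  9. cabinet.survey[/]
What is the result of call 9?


Answer: [pridigra, stusnem/]

Derivation:
% cabinet.carve p=/stusnem
:: ok
% cabinet.jot p=/stusnem/navuni c=nokudek
:: created
% cabinet.cull p=/stusnem
:: ToolError: not empty
% cabinet.jot p=/pridigra c=crusnu
:: created
% cabinet.carve p=/stusnem/flex
:: ok
% exchanger.re v=21 u_from=km u_to=in
:: 105000000/127
% exchanger.re v=158 u_from=C u_to=K
:: 8623/20
% exchanger.re v=-31/7 u_from=MB u_to=KiB
:: -484375/112
% cabinet.survey p=/
:: [pridigra, stusnem/]


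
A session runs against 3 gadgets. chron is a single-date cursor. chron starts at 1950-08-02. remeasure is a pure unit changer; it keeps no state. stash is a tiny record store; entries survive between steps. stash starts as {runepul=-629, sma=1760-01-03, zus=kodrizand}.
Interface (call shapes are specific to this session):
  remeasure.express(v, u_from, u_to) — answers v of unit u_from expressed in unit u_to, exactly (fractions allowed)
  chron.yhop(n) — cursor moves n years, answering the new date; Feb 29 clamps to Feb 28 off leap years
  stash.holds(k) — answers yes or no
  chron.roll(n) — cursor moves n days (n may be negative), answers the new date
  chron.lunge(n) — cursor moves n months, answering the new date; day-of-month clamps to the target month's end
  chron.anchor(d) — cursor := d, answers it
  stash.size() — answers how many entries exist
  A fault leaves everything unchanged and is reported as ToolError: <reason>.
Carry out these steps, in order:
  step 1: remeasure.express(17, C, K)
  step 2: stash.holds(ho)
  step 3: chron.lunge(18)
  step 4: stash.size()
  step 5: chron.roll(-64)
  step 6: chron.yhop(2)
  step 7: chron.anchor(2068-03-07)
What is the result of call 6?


Answer: 1953-11-30

Derivation:
;; remeasure.express(v=17, u_from=C, u_to=K) => 5803/20
;; stash.holds(k=ho) => no
;; chron.lunge(n=18) => 1952-02-02
;; stash.size() => 3
;; chron.roll(n=-64) => 1951-11-30
;; chron.yhop(n=2) => 1953-11-30
;; chron.anchor(d=2068-03-07) => 2068-03-07


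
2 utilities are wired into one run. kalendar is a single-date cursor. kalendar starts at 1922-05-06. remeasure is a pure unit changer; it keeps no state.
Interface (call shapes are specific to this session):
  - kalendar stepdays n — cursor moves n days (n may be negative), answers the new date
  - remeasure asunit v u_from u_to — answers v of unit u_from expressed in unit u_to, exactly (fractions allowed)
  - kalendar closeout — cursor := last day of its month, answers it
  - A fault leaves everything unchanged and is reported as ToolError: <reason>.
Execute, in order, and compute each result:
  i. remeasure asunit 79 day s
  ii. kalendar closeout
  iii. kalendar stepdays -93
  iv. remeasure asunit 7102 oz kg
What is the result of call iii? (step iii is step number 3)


I call remeasure asunit passing 79, day, s, — result: 6825600.
I call kalendar closeout(), yielding 1922-05-31.
I invoke kalendar stepdays passing -93: 1922-02-27.
Now I run remeasure asunit passing 7102, oz, kg, and get 161070650587/800000000.

Answer: 1922-02-27


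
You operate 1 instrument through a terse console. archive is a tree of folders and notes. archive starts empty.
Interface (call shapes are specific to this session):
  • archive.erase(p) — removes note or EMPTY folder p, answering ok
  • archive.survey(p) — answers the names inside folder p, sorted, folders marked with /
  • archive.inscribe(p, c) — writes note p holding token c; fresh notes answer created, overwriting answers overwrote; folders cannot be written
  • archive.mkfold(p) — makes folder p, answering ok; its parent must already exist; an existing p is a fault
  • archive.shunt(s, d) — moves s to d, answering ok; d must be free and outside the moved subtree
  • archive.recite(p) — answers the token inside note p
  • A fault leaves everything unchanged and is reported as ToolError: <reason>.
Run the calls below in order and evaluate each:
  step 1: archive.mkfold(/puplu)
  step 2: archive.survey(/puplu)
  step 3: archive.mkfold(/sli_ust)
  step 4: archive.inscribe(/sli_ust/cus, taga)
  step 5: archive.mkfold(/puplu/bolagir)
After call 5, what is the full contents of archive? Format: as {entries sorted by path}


Answer: {puplu/, puplu/bolagir/, sli_ust/, sli_ust/cus=taga}

Derivation:
Do: archive.mkfold[/puplu]
See: ok
Do: archive.survey[/puplu]
See: []
Do: archive.mkfold[/sli_ust]
See: ok
Do: archive.inscribe[/sli_ust/cus; taga]
See: created
Do: archive.mkfold[/puplu/bolagir]
See: ok


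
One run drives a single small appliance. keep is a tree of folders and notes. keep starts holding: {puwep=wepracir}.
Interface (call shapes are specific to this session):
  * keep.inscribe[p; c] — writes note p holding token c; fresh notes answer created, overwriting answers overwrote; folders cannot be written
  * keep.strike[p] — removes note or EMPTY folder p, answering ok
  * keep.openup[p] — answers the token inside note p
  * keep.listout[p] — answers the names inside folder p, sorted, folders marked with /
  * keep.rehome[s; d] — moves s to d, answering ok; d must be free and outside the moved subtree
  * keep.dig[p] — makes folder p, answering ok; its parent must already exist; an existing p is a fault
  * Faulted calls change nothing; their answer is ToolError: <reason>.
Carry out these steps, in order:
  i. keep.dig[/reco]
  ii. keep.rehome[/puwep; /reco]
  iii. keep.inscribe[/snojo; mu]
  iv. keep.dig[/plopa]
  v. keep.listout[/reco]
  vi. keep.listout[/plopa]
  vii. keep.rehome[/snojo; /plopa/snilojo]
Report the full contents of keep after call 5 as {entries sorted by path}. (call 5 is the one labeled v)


Answer: {plopa/, puwep=wepracir, reco/, snojo=mu}

Derivation:
Act: keep.dig[p→/reco]
Obs: ok
Act: keep.rehome[s→/puwep; d→/reco]
Obs: ToolError: exists
Act: keep.inscribe[p→/snojo; c→mu]
Obs: created
Act: keep.dig[p→/plopa]
Obs: ok
Act: keep.listout[p→/reco]
Obs: []
Act: keep.listout[p→/plopa]
Obs: []
Act: keep.rehome[s→/snojo; d→/plopa/snilojo]
Obs: ok


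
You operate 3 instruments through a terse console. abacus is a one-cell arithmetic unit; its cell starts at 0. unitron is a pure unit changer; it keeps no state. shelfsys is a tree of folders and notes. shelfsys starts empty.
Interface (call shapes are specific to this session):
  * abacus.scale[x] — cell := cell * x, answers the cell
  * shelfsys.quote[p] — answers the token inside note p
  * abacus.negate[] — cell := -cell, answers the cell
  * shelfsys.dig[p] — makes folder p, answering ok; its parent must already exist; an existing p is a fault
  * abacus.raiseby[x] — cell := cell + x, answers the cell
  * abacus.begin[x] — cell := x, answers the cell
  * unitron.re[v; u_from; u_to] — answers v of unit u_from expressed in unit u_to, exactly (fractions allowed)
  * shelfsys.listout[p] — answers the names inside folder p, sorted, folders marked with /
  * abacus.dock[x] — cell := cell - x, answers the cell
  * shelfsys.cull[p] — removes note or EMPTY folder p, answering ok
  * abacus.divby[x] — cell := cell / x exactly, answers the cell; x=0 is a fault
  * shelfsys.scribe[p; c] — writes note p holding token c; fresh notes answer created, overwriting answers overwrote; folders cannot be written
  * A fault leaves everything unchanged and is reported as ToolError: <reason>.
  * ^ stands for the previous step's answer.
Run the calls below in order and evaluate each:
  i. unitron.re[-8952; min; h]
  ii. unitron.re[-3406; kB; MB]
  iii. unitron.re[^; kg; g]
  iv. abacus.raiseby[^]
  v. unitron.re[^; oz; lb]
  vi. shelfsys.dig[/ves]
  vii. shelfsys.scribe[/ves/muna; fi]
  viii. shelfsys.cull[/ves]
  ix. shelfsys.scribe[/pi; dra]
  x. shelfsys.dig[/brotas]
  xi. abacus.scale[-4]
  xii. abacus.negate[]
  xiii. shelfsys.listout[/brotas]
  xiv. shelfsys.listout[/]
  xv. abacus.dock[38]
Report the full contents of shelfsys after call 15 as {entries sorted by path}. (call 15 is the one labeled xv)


// 1. re(v: -8952, u_from: min, u_to: h) ~> -746/5
// 2. re(v: -3406, u_from: kB, u_to: MB) ~> -1703/500
// 3. re(v: ^, u_from: kg, u_to: g) ~> -3406
// 4. raiseby(x: ^) ~> -3406
// 5. re(v: ^, u_from: oz, u_to: lb) ~> -1703/8
// 6. dig(p: /ves) ~> ok
// 7. scribe(p: /ves/muna, c: fi) ~> created
// 8. cull(p: /ves) ~> ToolError: not empty
// 9. scribe(p: /pi, c: dra) ~> created
// 10. dig(p: /brotas) ~> ok
// 11. scale(x: -4) ~> 13624
// 12. negate() ~> -13624
// 13. listout(p: /brotas) ~> []
// 14. listout(p: /) ~> [brotas/, pi, ves/]
// 15. dock(x: 38) ~> -13662

Answer: {brotas/, pi=dra, ves/, ves/muna=fi}


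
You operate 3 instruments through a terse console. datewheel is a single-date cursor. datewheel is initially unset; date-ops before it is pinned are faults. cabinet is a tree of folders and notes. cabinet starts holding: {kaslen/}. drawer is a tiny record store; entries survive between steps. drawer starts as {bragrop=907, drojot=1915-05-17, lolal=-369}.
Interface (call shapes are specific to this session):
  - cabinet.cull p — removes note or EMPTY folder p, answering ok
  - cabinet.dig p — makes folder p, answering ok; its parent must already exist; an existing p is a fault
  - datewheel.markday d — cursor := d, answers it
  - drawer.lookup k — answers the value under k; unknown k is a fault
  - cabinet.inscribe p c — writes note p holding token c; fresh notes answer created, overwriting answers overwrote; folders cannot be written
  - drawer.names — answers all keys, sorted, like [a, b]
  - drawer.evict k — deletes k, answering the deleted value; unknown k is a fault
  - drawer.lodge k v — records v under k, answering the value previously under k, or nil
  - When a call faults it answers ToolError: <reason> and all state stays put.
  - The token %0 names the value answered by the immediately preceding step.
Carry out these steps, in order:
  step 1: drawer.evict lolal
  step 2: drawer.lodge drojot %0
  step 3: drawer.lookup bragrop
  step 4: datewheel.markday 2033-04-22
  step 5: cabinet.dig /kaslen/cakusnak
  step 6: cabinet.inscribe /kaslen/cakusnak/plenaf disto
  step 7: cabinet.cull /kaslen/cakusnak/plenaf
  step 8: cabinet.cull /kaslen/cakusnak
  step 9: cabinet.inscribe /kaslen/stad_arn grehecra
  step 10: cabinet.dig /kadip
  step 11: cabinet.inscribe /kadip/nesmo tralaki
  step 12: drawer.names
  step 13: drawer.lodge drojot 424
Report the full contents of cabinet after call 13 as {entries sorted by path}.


Answer: {kadip/, kadip/nesmo=tralaki, kaslen/, kaslen/stad_arn=grehecra}

Derivation:
→ drawer.evict(lolal)
← -369
→ drawer.lodge(drojot, %0)
← 1915-05-17
→ drawer.lookup(bragrop)
← 907
→ datewheel.markday(2033-04-22)
← 2033-04-22
→ cabinet.dig(/kaslen/cakusnak)
← ok
→ cabinet.inscribe(/kaslen/cakusnak/plenaf, disto)
← created
→ cabinet.cull(/kaslen/cakusnak/plenaf)
← ok
→ cabinet.cull(/kaslen/cakusnak)
← ok
→ cabinet.inscribe(/kaslen/stad_arn, grehecra)
← created
→ cabinet.dig(/kadip)
← ok
→ cabinet.inscribe(/kadip/nesmo, tralaki)
← created
→ drawer.names()
← [bragrop, drojot]
→ drawer.lodge(drojot, 424)
← -369


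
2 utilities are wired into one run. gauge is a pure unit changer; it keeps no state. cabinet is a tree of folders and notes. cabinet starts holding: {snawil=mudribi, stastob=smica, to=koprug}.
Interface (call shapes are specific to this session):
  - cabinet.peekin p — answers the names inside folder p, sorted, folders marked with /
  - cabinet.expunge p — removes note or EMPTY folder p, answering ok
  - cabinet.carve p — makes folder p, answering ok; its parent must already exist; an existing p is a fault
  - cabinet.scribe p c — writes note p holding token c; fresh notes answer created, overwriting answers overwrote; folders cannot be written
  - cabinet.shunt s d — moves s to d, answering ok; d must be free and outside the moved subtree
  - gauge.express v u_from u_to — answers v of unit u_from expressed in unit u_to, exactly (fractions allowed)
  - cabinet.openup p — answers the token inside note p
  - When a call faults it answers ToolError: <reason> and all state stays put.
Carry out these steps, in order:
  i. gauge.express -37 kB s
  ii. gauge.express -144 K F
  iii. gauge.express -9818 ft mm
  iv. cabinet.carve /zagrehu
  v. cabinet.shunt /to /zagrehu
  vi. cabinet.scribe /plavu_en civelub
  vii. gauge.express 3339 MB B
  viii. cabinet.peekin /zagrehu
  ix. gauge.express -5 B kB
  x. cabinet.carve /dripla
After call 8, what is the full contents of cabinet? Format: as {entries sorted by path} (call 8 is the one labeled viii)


Answer: {plavu_en=civelub, snawil=mudribi, stastob=smica, to=koprug, zagrehu/}

Derivation:
Invoking gauge.express with -37, kB, s, and see ToolError: incompatible units.
I try gauge.express with -144, K, F, → -71887/100.
Now I run gauge.express with -9818, ft, mm: -14962632/5.
I invoke cabinet.carve with /zagrehu, giving ok.
Then cabinet.shunt with /to, /zagrehu, → ToolError: exists.
I call cabinet.scribe with /plavu_en, civelub: created.
I use gauge.express with 3339, MB, B, and observe 3339000000.
Calling cabinet.peekin with /zagrehu, — result: [].
Now I run gauge.express with -5, B, kB, and observe -1/200.
Calling cabinet.carve with /dripla: ok.


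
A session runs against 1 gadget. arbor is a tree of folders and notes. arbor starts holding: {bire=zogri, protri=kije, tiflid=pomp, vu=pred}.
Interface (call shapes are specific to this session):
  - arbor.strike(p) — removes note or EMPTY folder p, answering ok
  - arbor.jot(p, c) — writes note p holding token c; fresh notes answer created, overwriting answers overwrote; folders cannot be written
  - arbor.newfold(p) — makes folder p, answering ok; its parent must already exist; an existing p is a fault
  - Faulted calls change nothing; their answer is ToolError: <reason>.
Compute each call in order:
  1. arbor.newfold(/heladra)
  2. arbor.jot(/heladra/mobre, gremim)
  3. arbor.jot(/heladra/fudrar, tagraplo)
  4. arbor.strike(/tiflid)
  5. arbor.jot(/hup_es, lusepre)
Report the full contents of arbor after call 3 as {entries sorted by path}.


# newfold(p='/heladra') == ok
# jot(p='/heladra/mobre', c='gremim') == created
# jot(p='/heladra/fudrar', c='tagraplo') == created
# strike(p='/tiflid') == ok
# jot(p='/hup_es', c='lusepre') == created

Answer: {bire=zogri, heladra/, heladra/fudrar=tagraplo, heladra/mobre=gremim, protri=kije, tiflid=pomp, vu=pred}


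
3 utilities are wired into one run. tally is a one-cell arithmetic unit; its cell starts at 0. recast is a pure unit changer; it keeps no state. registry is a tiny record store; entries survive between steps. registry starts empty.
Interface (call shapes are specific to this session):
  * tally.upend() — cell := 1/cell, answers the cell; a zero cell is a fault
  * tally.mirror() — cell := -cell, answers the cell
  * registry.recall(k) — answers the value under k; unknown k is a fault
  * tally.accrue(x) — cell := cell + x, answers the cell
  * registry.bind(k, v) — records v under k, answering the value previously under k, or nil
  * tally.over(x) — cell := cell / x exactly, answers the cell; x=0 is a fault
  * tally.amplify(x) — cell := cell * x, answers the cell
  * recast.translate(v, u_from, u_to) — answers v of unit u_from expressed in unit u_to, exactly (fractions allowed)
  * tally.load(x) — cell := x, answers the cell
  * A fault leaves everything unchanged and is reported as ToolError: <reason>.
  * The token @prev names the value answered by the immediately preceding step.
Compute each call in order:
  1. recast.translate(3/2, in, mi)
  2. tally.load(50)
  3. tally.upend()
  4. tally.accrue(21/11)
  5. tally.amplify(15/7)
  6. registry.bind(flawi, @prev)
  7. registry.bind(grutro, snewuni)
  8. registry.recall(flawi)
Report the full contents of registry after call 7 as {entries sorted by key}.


Answer: {flawi=3183/770, grutro=snewuni}

Derivation:
·→ recast.translate(v='3/2', u_from='in', u_to='mi')
·← 1/42240
·→ tally.load(x='50')
·← 50
·→ tally.upend()
·← 1/50
·→ tally.accrue(x='21/11')
·← 1061/550
·→ tally.amplify(x='15/7')
·← 3183/770
·→ registry.bind(k='flawi', v='@prev')
·← nil
·→ registry.bind(k='grutro', v='snewuni')
·← nil
·→ registry.recall(k='flawi')
·← 3183/770


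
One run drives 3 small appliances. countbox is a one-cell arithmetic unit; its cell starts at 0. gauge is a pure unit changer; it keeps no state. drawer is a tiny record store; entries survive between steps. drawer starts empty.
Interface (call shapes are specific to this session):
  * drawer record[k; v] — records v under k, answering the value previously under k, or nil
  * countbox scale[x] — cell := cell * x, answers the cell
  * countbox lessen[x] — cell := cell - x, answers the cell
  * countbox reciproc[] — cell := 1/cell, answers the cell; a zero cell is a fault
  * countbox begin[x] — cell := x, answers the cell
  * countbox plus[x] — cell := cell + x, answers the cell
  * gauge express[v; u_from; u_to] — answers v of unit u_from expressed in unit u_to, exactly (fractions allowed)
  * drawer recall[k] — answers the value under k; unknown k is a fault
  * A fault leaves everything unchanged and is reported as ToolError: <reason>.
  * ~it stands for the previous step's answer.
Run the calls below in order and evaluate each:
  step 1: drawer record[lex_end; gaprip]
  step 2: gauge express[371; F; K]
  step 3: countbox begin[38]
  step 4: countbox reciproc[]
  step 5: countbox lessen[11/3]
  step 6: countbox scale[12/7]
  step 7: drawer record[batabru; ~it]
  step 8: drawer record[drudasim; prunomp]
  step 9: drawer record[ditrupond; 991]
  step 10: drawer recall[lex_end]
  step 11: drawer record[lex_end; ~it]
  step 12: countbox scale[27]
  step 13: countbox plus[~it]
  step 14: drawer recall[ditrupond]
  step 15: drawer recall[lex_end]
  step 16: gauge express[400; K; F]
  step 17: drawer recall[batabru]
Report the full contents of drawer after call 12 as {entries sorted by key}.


-- 1. drawer record(lex_end, gaprip) ~> nil
-- 2. gauge express(371, F, K) ~> 27689/60
-- 3. countbox begin(38) ~> 38
-- 4. countbox reciproc() ~> 1/38
-- 5. countbox lessen(11/3) ~> -415/114
-- 6. countbox scale(12/7) ~> -830/133
-- 7. drawer record(batabru, ~it) ~> nil
-- 8. drawer record(drudasim, prunomp) ~> nil
-- 9. drawer record(ditrupond, 991) ~> nil
-- 10. drawer recall(lex_end) ~> gaprip
-- 11. drawer record(lex_end, ~it) ~> gaprip
-- 12. countbox scale(27) ~> -22410/133
-- 13. countbox plus(~it) ~> -44820/133
-- 14. drawer recall(ditrupond) ~> 991
-- 15. drawer recall(lex_end) ~> gaprip
-- 16. gauge express(400, K, F) ~> 26033/100
-- 17. drawer recall(batabru) ~> -830/133

Answer: {batabru=-830/133, ditrupond=991, drudasim=prunomp, lex_end=gaprip}


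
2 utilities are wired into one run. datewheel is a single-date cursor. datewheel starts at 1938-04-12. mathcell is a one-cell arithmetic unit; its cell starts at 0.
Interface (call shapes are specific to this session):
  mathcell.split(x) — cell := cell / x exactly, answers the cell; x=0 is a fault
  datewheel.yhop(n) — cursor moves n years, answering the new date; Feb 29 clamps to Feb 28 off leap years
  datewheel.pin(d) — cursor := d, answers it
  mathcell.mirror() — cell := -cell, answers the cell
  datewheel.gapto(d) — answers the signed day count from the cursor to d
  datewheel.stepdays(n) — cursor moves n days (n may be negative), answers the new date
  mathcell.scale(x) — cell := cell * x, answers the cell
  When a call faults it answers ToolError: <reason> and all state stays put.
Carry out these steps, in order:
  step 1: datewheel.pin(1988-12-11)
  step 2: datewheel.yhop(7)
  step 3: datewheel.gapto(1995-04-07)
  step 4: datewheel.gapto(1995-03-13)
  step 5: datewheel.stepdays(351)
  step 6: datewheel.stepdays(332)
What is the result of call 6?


! pin(1988-12-11) == 1988-12-11
! yhop(7) == 1995-12-11
! gapto(1995-04-07) == -248
! gapto(1995-03-13) == -273
! stepdays(351) == 1996-11-26
! stepdays(332) == 1997-10-24

Answer: 1997-10-24


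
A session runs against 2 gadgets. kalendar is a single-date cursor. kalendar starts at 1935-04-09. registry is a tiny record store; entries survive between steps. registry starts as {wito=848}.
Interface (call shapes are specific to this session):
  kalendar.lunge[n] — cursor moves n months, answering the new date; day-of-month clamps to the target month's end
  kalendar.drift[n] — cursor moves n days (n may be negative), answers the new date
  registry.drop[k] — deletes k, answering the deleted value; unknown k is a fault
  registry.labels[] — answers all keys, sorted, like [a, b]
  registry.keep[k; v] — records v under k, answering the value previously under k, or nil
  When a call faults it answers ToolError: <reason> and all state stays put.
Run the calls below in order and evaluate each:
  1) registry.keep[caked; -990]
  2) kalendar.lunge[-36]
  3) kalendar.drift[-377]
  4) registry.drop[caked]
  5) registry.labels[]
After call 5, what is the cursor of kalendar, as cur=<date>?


$ registry.keep k=caked v=-990
  nil
$ kalendar.lunge n=-36
  1932-04-09
$ kalendar.drift n=-377
  1931-03-29
$ registry.drop k=caked
  -990
$ registry.labels
  [wito]

Answer: cur=1931-03-29


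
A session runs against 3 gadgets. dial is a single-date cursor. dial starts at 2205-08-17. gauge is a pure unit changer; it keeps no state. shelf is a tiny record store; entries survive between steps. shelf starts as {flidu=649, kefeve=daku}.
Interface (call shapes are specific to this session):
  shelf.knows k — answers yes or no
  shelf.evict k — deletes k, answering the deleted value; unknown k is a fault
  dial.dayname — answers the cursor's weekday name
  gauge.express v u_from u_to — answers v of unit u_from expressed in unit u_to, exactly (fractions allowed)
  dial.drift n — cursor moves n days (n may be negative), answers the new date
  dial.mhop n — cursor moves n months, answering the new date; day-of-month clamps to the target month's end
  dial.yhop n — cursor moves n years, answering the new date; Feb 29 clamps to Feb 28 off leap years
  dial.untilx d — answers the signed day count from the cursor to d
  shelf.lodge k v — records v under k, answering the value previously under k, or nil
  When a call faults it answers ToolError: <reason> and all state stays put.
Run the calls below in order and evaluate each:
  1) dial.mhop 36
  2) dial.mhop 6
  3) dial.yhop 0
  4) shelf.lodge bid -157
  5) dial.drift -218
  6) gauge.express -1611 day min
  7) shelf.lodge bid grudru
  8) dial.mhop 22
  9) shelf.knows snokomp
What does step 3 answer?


·→ dial.mhop(n=36)
·← 2208-08-17
·→ dial.mhop(n=6)
·← 2209-02-17
·→ dial.yhop(n=0)
·← 2209-02-17
·→ shelf.lodge(k=bid, v=-157)
·← nil
·→ dial.drift(n=-218)
·← 2208-07-14
·→ gauge.express(v=-1611, u_from=day, u_to=min)
·← -2319840
·→ shelf.lodge(k=bid, v=grudru)
·← -157
·→ dial.mhop(n=22)
·← 2210-05-14
·→ shelf.knows(k=snokomp)
·← no

Answer: 2209-02-17


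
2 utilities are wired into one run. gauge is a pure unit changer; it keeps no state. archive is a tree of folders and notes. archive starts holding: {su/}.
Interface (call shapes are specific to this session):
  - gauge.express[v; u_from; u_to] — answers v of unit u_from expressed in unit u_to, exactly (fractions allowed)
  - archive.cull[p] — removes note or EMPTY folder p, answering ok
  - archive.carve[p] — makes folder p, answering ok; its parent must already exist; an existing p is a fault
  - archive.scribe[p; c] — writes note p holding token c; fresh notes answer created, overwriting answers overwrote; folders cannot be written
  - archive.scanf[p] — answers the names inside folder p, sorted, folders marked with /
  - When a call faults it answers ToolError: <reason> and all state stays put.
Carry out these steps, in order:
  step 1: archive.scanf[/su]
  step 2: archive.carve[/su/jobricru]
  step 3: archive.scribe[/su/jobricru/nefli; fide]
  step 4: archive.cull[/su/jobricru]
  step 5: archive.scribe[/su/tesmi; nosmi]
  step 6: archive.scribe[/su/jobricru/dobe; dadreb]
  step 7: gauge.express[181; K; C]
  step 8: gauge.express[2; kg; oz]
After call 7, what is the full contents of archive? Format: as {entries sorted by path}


Answer: {su/, su/jobricru/, su/jobricru/dobe=dadreb, su/jobricru/nefli=fide, su/tesmi=nosmi}

Derivation:
Then archive.scanf passing p→/su, and observe [].
I invoke archive.carve passing p→/su/jobricru, — result: ok.
Using archive.scribe passing p→/su/jobricru/nefli, c→fide: created.
Now I run archive.cull passing p→/su/jobricru, → ToolError: not empty.
Calling archive.scribe passing p→/su/tesmi, c→nosmi, which returns created.
Now I run archive.scribe passing p→/su/jobricru/dobe, c→dadreb, — result: created.
Calling gauge.express passing v→181, u_from→K, u_to→C, giving -1843/20.
Next I call gauge.express passing v→2, u_from→kg, u_to→oz, → 3200000000/45359237.


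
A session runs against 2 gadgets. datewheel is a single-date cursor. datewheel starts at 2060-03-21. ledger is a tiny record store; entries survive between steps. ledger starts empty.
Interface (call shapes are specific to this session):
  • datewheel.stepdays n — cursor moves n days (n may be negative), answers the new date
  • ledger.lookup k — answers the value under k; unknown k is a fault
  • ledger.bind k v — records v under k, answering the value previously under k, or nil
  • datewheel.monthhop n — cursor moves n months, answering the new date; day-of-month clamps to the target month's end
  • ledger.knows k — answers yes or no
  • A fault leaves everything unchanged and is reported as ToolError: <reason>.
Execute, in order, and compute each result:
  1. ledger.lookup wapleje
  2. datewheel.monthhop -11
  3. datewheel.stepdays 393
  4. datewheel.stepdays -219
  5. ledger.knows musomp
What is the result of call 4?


-- ledger.lookup(k=wapleje) ~> ToolError: no such key wapleje
-- datewheel.monthhop(n=-11) ~> 2059-04-21
-- datewheel.stepdays(n=393) ~> 2060-05-18
-- datewheel.stepdays(n=-219) ~> 2059-10-12
-- ledger.knows(k=musomp) ~> no

Answer: 2059-10-12


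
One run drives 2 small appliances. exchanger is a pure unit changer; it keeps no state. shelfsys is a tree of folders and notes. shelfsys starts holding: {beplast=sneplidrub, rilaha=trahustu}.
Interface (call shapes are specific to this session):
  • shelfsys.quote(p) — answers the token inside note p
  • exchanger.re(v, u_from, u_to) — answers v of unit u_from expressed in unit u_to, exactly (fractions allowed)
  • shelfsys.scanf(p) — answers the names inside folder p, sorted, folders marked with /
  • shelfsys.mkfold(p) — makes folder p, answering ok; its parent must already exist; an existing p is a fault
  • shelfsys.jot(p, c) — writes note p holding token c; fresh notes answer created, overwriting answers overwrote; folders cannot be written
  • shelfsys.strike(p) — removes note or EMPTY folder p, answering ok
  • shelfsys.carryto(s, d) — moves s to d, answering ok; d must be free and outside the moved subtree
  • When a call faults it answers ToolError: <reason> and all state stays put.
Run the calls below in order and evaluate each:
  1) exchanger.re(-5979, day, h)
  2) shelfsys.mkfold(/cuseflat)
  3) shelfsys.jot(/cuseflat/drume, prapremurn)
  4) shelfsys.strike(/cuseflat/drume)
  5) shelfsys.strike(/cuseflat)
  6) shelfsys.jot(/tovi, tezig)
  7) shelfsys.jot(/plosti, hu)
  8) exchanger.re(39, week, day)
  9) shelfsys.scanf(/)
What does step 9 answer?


Answer: [beplast, plosti, rilaha, tovi]

Derivation:
==> exchanger.re(-5979, day, h)
<== -143496
==> shelfsys.mkfold(/cuseflat)
<== ok
==> shelfsys.jot(/cuseflat/drume, prapremurn)
<== created
==> shelfsys.strike(/cuseflat/drume)
<== ok
==> shelfsys.strike(/cuseflat)
<== ok
==> shelfsys.jot(/tovi, tezig)
<== created
==> shelfsys.jot(/plosti, hu)
<== created
==> exchanger.re(39, week, day)
<== 273
==> shelfsys.scanf(/)
<== [beplast, plosti, rilaha, tovi]


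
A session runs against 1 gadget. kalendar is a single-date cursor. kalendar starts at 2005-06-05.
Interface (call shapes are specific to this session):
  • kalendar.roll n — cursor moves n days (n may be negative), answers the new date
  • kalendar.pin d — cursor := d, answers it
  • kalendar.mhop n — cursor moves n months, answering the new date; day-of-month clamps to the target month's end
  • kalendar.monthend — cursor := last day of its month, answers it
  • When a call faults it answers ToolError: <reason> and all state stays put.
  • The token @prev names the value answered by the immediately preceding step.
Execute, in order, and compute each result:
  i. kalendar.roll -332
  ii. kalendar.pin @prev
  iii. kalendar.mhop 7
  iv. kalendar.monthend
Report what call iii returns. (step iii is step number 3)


Answer: 2005-02-08

Derivation:
-> kalendar.roll(n→-332)
<- 2004-07-08
-> kalendar.pin(d→@prev)
<- 2004-07-08
-> kalendar.mhop(n→7)
<- 2005-02-08
-> kalendar.monthend()
<- 2005-02-28


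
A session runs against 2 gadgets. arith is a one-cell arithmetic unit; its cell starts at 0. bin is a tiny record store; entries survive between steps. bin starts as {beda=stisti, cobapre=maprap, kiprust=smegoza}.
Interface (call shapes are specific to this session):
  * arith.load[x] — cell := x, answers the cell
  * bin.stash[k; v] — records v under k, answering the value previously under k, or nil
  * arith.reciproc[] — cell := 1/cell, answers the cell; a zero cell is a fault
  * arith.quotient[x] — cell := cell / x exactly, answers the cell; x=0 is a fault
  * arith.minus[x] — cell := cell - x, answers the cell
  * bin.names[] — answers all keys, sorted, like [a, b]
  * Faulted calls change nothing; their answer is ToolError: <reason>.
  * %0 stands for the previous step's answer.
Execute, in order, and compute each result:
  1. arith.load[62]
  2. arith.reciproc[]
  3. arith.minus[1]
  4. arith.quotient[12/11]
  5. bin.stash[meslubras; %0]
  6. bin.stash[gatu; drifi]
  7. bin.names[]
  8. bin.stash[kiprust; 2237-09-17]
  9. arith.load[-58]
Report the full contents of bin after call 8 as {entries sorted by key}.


Answer: {beda=stisti, cobapre=maprap, gatu=drifi, kiprust=2237-09-17, meslubras=-671/744}

Derivation:
Act: arith.load[x: 62]
Obs: 62
Act: arith.reciproc[]
Obs: 1/62
Act: arith.minus[x: 1]
Obs: -61/62
Act: arith.quotient[x: 12/11]
Obs: -671/744
Act: bin.stash[k: meslubras; v: %0]
Obs: nil
Act: bin.stash[k: gatu; v: drifi]
Obs: nil
Act: bin.names[]
Obs: [beda, cobapre, gatu, kiprust, meslubras]
Act: bin.stash[k: kiprust; v: 2237-09-17]
Obs: smegoza
Act: arith.load[x: -58]
Obs: -58
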